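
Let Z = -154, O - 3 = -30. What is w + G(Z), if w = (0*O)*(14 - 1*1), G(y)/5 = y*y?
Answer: 118580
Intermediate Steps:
O = -27 (O = 3 - 30 = -27)
G(y) = 5*y**2 (G(y) = 5*(y*y) = 5*y**2)
w = 0 (w = (0*(-27))*(14 - 1*1) = 0*(14 - 1) = 0*13 = 0)
w + G(Z) = 0 + 5*(-154)**2 = 0 + 5*23716 = 0 + 118580 = 118580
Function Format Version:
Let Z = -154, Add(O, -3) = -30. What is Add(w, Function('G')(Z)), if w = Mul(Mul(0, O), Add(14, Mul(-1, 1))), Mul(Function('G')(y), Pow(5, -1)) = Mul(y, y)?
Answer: 118580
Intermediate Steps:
O = -27 (O = Add(3, -30) = -27)
Function('G')(y) = Mul(5, Pow(y, 2)) (Function('G')(y) = Mul(5, Mul(y, y)) = Mul(5, Pow(y, 2)))
w = 0 (w = Mul(Mul(0, -27), Add(14, Mul(-1, 1))) = Mul(0, Add(14, -1)) = Mul(0, 13) = 0)
Add(w, Function('G')(Z)) = Add(0, Mul(5, Pow(-154, 2))) = Add(0, Mul(5, 23716)) = Add(0, 118580) = 118580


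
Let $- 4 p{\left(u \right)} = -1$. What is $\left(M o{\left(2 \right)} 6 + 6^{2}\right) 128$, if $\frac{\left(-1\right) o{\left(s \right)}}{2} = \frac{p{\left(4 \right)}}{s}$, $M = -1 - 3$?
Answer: $5376$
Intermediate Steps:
$M = -4$ ($M = -1 - 3 = -4$)
$p{\left(u \right)} = \frac{1}{4}$ ($p{\left(u \right)} = \left(- \frac{1}{4}\right) \left(-1\right) = \frac{1}{4}$)
$o{\left(s \right)} = - \frac{1}{2 s}$ ($o{\left(s \right)} = - 2 \frac{1}{4 s} = - \frac{1}{2 s}$)
$\left(M o{\left(2 \right)} 6 + 6^{2}\right) 128 = \left(- 4 \left(- \frac{1}{2 \cdot 2}\right) 6 + 6^{2}\right) 128 = \left(- 4 \left(\left(- \frac{1}{2}\right) \frac{1}{2}\right) 6 + 36\right) 128 = \left(\left(-4\right) \left(- \frac{1}{4}\right) 6 + 36\right) 128 = \left(1 \cdot 6 + 36\right) 128 = \left(6 + 36\right) 128 = 42 \cdot 128 = 5376$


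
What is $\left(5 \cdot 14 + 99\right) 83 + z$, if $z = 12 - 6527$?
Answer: $7512$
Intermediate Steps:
$z = -6515$ ($z = 12 - 6527 = -6515$)
$\left(5 \cdot 14 + 99\right) 83 + z = \left(5 \cdot 14 + 99\right) 83 - 6515 = \left(70 + 99\right) 83 - 6515 = 169 \cdot 83 - 6515 = 14027 - 6515 = 7512$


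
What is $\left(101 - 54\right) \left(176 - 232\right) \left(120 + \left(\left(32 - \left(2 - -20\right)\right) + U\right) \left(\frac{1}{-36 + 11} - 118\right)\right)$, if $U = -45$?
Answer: $- \frac{55948424}{5} \approx -1.119 \cdot 10^{7}$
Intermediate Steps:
$\left(101 - 54\right) \left(176 - 232\right) \left(120 + \left(\left(32 - \left(2 - -20\right)\right) + U\right) \left(\frac{1}{-36 + 11} - 118\right)\right) = \left(101 - 54\right) \left(176 - 232\right) \left(120 + \left(\left(32 - \left(2 - -20\right)\right) - 45\right) \left(\frac{1}{-36 + 11} - 118\right)\right) = 47 \left(- 56 \left(120 + \left(\left(32 - \left(2 + 20\right)\right) - 45\right) \left(\frac{1}{-25} - 118\right)\right)\right) = 47 \left(- 56 \left(120 + \left(\left(32 - 22\right) - 45\right) \left(- \frac{1}{25} - 118\right)\right)\right) = 47 \left(- 56 \left(120 + \left(\left(32 - 22\right) - 45\right) \left(- \frac{2951}{25}\right)\right)\right) = 47 \left(- 56 \left(120 + \left(10 - 45\right) \left(- \frac{2951}{25}\right)\right)\right) = 47 \left(- 56 \left(120 - - \frac{20657}{5}\right)\right) = 47 \left(- 56 \left(120 + \frac{20657}{5}\right)\right) = 47 \left(\left(-56\right) \frac{21257}{5}\right) = 47 \left(- \frac{1190392}{5}\right) = - \frac{55948424}{5}$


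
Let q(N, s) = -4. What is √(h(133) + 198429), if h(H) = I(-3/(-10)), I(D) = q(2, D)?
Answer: 5*√7937 ≈ 445.45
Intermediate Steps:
I(D) = -4
h(H) = -4
√(h(133) + 198429) = √(-4 + 198429) = √198425 = 5*√7937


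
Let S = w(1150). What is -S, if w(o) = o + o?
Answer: -2300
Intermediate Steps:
w(o) = 2*o
S = 2300 (S = 2*1150 = 2300)
-S = -1*2300 = -2300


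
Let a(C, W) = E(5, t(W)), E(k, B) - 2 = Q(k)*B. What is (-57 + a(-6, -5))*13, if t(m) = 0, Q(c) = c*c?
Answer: -715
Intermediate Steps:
Q(c) = c²
E(k, B) = 2 + B*k² (E(k, B) = 2 + k²*B = 2 + B*k²)
a(C, W) = 2 (a(C, W) = 2 + 0*5² = 2 + 0*25 = 2 + 0 = 2)
(-57 + a(-6, -5))*13 = (-57 + 2)*13 = -55*13 = -715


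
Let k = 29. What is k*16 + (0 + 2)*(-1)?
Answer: 462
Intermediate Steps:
k*16 + (0 + 2)*(-1) = 29*16 + (0 + 2)*(-1) = 464 + 2*(-1) = 464 - 2 = 462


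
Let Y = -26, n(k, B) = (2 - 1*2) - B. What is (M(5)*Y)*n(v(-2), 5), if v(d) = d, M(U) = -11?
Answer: -1430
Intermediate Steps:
n(k, B) = -B (n(k, B) = (2 - 2) - B = 0 - B = -B)
(M(5)*Y)*n(v(-2), 5) = (-11*(-26))*(-1*5) = 286*(-5) = -1430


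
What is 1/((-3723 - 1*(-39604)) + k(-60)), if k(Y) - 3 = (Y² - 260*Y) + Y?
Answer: 1/55024 ≈ 1.8174e-5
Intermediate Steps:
k(Y) = 3 + Y² - 259*Y (k(Y) = 3 + ((Y² - 260*Y) + Y) = 3 + (Y² - 259*Y) = 3 + Y² - 259*Y)
1/((-3723 - 1*(-39604)) + k(-60)) = 1/((-3723 - 1*(-39604)) + (3 + (-60)² - 259*(-60))) = 1/((-3723 + 39604) + (3 + 3600 + 15540)) = 1/(35881 + 19143) = 1/55024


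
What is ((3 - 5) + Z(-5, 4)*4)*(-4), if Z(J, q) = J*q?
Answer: 328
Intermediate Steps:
((3 - 5) + Z(-5, 4)*4)*(-4) = ((3 - 5) - 5*4*4)*(-4) = (-2 - 20*4)*(-4) = (-2 - 80)*(-4) = -82*(-4) = 328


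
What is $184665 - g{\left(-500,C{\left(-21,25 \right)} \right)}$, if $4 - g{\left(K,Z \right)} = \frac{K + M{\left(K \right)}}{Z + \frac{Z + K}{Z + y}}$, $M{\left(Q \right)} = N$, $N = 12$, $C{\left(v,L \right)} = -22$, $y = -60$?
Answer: $\frac{118387709}{641} \approx 1.8469 \cdot 10^{5}$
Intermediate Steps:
$M{\left(Q \right)} = 12$
$g{\left(K,Z \right)} = 4 - \frac{12 + K}{Z + \frac{K + Z}{-60 + Z}}$ ($g{\left(K,Z \right)} = 4 - \frac{K + 12}{Z + \frac{Z + K}{Z - 60}} = 4 - \frac{12 + K}{Z + \frac{K + Z}{-60 + Z}}$)
$184665 - g{\left(-500,C{\left(-21,25 \right)} \right)} = 184665 - \frac{720 - -5456 + 4 \left(-22\right)^{2} + 64 \left(-500\right) - \left(-500\right) \left(-22\right)}{-500 + \left(-22\right)^{2} - -1298} = 184665 - \frac{720 + 5456 + 4 \cdot 484 - 32000 - 11000}{-500 + 484 + 1298} = 184665 - \frac{720 + 5456 + 1936 - 32000 - 11000}{1282} = 184665 - \frac{1}{1282} \left(-34888\right) = 184665 - - \frac{17444}{641} = 184665 + \frac{17444}{641} = \frac{118387709}{641}$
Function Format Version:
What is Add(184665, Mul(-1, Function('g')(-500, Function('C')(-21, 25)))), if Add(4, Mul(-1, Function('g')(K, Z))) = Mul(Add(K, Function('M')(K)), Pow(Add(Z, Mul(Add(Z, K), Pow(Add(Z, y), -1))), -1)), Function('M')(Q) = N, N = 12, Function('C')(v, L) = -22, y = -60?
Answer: Rational(118387709, 641) ≈ 1.8469e+5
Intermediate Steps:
Function('M')(Q) = 12
Function('g')(K, Z) = Add(4, Mul(-1, Pow(Add(Z, Mul(Pow(Add(-60, Z), -1), Add(K, Z))), -1), Add(12, K))) (Function('g')(K, Z) = Add(4, Mul(-1, Mul(Add(K, 12), Pow(Add(Z, Mul(Add(Z, K), Pow(Add(Z, -60), -1))), -1)))) = Add(4, Mul(-1, Mul(Add(12, K), Pow(Add(Z, Mul(Add(K, Z), Pow(Add(-60, Z), -1))), -1)))) = Add(4, Mul(-1, Mul(Add(12, K), Pow(Add(Z, Mul(Pow(Add(-60, Z), -1), Add(K, Z))), -1)))) = Add(4, Mul(-1, Mul(Pow(Add(Z, Mul(Pow(Add(-60, Z), -1), Add(K, Z))), -1), Add(12, K)))) = Add(4, Mul(-1, Pow(Add(Z, Mul(Pow(Add(-60, Z), -1), Add(K, Z))), -1), Add(12, K))))
Add(184665, Mul(-1, Function('g')(-500, Function('C')(-21, 25)))) = Add(184665, Mul(-1, Mul(Pow(Add(-500, Pow(-22, 2), Mul(-59, -22)), -1), Add(720, Mul(-248, -22), Mul(4, Pow(-22, 2)), Mul(64, -500), Mul(-1, -500, -22))))) = Add(184665, Mul(-1, Mul(Pow(Add(-500, 484, 1298), -1), Add(720, 5456, Mul(4, 484), -32000, -11000)))) = Add(184665, Mul(-1, Mul(Pow(1282, -1), Add(720, 5456, 1936, -32000, -11000)))) = Add(184665, Mul(-1, Mul(Rational(1, 1282), -34888))) = Add(184665, Mul(-1, Rational(-17444, 641))) = Add(184665, Rational(17444, 641)) = Rational(118387709, 641)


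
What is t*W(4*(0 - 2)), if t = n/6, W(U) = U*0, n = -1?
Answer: 0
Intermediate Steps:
W(U) = 0
t = -⅙ (t = -1/6 = -1*⅙ = -⅙ ≈ -0.16667)
t*W(4*(0 - 2)) = -⅙*0 = 0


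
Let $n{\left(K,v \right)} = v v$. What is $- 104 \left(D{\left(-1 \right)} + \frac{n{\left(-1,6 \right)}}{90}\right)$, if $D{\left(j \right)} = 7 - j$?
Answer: $- \frac{4368}{5} \approx -873.6$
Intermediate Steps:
$n{\left(K,v \right)} = v^{2}$
$- 104 \left(D{\left(-1 \right)} + \frac{n{\left(-1,6 \right)}}{90}\right) = - 104 \left(\left(7 - -1\right) + \frac{6^{2}}{90}\right) = - 104 \left(\left(7 + 1\right) + 36 \cdot \frac{1}{90}\right) = - 104 \left(8 + \frac{2}{5}\right) = \left(-104\right) \frac{42}{5} = - \frac{4368}{5}$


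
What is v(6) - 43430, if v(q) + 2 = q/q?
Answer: -43431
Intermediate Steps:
v(q) = -1 (v(q) = -2 + q/q = -2 + 1 = -1)
v(6) - 43430 = -1 - 43430 = -43431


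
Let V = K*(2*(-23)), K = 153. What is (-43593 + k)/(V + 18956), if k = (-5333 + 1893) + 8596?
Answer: -38437/11918 ≈ -3.2251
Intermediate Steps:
V = -7038 (V = 153*(2*(-23)) = 153*(-46) = -7038)
k = 5156 (k = -3440 + 8596 = 5156)
(-43593 + k)/(V + 18956) = (-43593 + 5156)/(-7038 + 18956) = -38437/11918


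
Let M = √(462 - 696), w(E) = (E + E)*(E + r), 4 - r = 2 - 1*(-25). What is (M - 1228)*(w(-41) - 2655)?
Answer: -3184204 + 7779*I*√26 ≈ -3.1842e+6 + 39665.0*I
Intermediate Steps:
r = -23 (r = 4 - (2 - 1*(-25)) = 4 - (2 + 25) = 4 - 1*27 = 4 - 27 = -23)
w(E) = 2*E*(-23 + E) (w(E) = (E + E)*(E - 23) = (2*E)*(-23 + E) = 2*E*(-23 + E))
M = 3*I*√26 (M = √(-234) = 3*I*√26 ≈ 15.297*I)
(M - 1228)*(w(-41) - 2655) = (3*I*√26 - 1228)*(2*(-41)*(-23 - 41) - 2655) = (-1228 + 3*I*√26)*(2*(-41)*(-64) - 2655) = (-1228 + 3*I*√26)*(5248 - 2655) = (-1228 + 3*I*√26)*2593 = -3184204 + 7779*I*√26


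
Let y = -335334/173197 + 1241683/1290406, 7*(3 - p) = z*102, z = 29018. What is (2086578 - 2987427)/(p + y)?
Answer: 45462685477127646/21338830425241571 ≈ 2.1305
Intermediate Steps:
p = -2959815/7 (p = 3 - 29018*102/7 = 3 - ⅐*2959836 = 3 - 2959836/7 = -2959815/7 ≈ -4.2283e+5)
y = -7021330163/7209498322 (y = -335334*1/173197 + 1241683*(1/1290406) = -335334/173197 + 1241683/1290406 = -7021330163/7209498322 ≈ -0.97390)
(2086578 - 2987427)/(p + y) = (2086578 - 2987427)/(-2959815/7 - 7021330163/7209498322) = -900849/(-21338830425241571/50466488254) = -900849*(-50466488254/21338830425241571) = 45462685477127646/21338830425241571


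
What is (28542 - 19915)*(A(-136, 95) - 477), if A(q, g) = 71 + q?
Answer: -4675834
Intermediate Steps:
(28542 - 19915)*(A(-136, 95) - 477) = (28542 - 19915)*((71 - 136) - 477) = 8627*(-65 - 477) = 8627*(-542) = -4675834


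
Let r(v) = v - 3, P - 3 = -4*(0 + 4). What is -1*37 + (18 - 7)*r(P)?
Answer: -213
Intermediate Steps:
P = -13 (P = 3 - 4*(0 + 4) = 3 - 4*4 = 3 - 16 = -13)
r(v) = -3 + v
-1*37 + (18 - 7)*r(P) = -1*37 + (18 - 7)*(-3 - 13) = -37 + 11*(-16) = -37 - 176 = -213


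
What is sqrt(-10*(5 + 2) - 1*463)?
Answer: I*sqrt(533) ≈ 23.087*I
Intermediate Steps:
sqrt(-10*(5 + 2) - 1*463) = sqrt(-10*7 - 463) = sqrt(-70 - 463) = sqrt(-533) = I*sqrt(533)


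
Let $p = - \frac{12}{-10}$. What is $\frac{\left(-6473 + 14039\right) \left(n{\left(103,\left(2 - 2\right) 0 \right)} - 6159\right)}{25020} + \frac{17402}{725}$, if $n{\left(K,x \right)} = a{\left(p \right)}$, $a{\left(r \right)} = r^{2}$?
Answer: $- \frac{1852276317}{1007750} \approx -1838.0$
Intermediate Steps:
$p = \frac{6}{5}$ ($p = \left(-12\right) \left(- \frac{1}{10}\right) = \frac{6}{5} \approx 1.2$)
$n{\left(K,x \right)} = \frac{36}{25}$ ($n{\left(K,x \right)} = \left(\frac{6}{5}\right)^{2} = \frac{36}{25}$)
$\frac{\left(-6473 + 14039\right) \left(n{\left(103,\left(2 - 2\right) 0 \right)} - 6159\right)}{25020} + \frac{17402}{725} = \frac{\left(-6473 + 14039\right) \left(\frac{36}{25} - 6159\right)}{25020} + \frac{17402}{725} = 7566 \left(- \frac{153939}{25}\right) \frac{1}{25020} + 17402 \cdot \frac{1}{725} = \left(- \frac{1164702474}{25}\right) \frac{1}{25020} + \frac{17402}{725} = - \frac{64705693}{34750} + \frac{17402}{725} = - \frac{1852276317}{1007750}$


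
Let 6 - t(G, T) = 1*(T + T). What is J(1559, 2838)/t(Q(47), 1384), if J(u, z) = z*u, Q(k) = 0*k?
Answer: -2212221/1381 ≈ -1601.9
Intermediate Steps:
Q(k) = 0
t(G, T) = 6 - 2*T (t(G, T) = 6 - (T + T) = 6 - 2*T)
J(u, z) = u*z
J(1559, 2838)/t(Q(47), 1384) = (1559*2838)/(6 - 2*1384) = 4424442/(6 - 2768) = 4424442/(-2762) = 4424442*(-1/2762) = -2212221/1381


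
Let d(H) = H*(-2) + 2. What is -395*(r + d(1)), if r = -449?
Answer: 177355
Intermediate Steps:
d(H) = 2 - 2*H (d(H) = -2*H + 2 = 2 - 2*H)
-395*(r + d(1)) = -395*(-449 + (2 - 2*1)) = -395*(-449 + (2 - 2)) = -395*(-449 + 0) = -395*(-449) = 177355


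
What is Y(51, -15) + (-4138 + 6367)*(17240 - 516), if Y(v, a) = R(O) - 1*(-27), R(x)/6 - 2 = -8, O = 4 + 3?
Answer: 37277787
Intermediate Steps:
O = 7
R(x) = -36 (R(x) = 12 + 6*(-8) = 12 - 48 = -36)
Y(v, a) = -9 (Y(v, a) = -36 - 1*(-27) = -36 + 27 = -9)
Y(51, -15) + (-4138 + 6367)*(17240 - 516) = -9 + (-4138 + 6367)*(17240 - 516) = -9 + 2229*16724 = -9 + 37277796 = 37277787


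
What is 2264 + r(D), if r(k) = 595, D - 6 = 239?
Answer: 2859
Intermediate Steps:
D = 245 (D = 6 + 239 = 245)
2264 + r(D) = 2264 + 595 = 2859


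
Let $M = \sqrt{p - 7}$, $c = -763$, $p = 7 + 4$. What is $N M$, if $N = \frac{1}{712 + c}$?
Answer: $- \frac{2}{51} \approx -0.039216$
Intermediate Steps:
$p = 11$
$M = 2$ ($M = \sqrt{11 - 7} = \sqrt{4} = 2$)
$N = - \frac{1}{51}$ ($N = \frac{1}{712 - 763} = \frac{1}{-51} = - \frac{1}{51} \approx -0.019608$)
$N M = \left(- \frac{1}{51}\right) 2 = - \frac{2}{51}$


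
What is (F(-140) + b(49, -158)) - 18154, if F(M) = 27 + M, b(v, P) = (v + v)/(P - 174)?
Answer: -3032371/166 ≈ -18267.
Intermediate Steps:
b(v, P) = 2*v/(-174 + P) (b(v, P) = (2*v)/(-174 + P) = 2*v/(-174 + P))
(F(-140) + b(49, -158)) - 18154 = ((27 - 140) + 2*49/(-174 - 158)) - 18154 = (-113 + 2*49/(-332)) - 18154 = (-113 + 2*49*(-1/332)) - 18154 = (-113 - 49/166) - 18154 = -18807/166 - 18154 = -3032371/166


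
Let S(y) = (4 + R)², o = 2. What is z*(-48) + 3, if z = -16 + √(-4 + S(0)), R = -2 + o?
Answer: 771 - 96*√3 ≈ 604.72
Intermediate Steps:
R = 0 (R = -2 + 2 = 0)
S(y) = 16 (S(y) = (4 + 0)² = 4² = 16)
z = -16 + 2*√3 (z = -16 + √(-4 + 16) = -16 + √12 = -16 + 2*√3 ≈ -12.536)
z*(-48) + 3 = (-16 + 2*√3)*(-48) + 3 = (768 - 96*√3) + 3 = 771 - 96*√3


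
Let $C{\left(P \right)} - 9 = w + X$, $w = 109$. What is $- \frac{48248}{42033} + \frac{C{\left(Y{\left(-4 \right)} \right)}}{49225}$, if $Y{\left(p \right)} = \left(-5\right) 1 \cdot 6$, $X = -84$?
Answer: $- \frac{2373578678}{2069074425} \approx -1.1472$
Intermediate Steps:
$Y{\left(p \right)} = -30$ ($Y{\left(p \right)} = \left(-5\right) 6 = -30$)
$C{\left(P \right)} = 34$ ($C{\left(P \right)} = 9 + \left(109 - 84\right) = 9 + 25 = 34$)
$- \frac{48248}{42033} + \frac{C{\left(Y{\left(-4 \right)} \right)}}{49225} = - \frac{48248}{42033} + \frac{34}{49225} = - \frac{2373578678}{2069074425}$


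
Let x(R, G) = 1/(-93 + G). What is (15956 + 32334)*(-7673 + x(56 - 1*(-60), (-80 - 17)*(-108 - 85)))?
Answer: -3451108665235/9314 ≈ -3.7053e+8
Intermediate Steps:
(15956 + 32334)*(-7673 + x(56 - 1*(-60), (-80 - 17)*(-108 - 85))) = (15956 + 32334)*(-7673 + 1/(-93 + (-80 - 17)*(-108 - 85))) = 48290*(-7673 + 1/(-93 - 97*(-193))) = 48290*(-7673 + 1/(-93 + 18721)) = 48290*(-7673 + 1/18628) = 48290*(-142932643/18628) = -3451108665235/9314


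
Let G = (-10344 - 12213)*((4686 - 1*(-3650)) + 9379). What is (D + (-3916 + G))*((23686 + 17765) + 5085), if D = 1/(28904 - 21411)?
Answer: -139338629821717872/7493 ≈ -1.8596e+13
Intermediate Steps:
D = 1/7493 ≈ 0.00013346
G = -399597255 (G = -22557*((4686 + 3650) + 9379) = -22557*(8336 + 9379) = -22557*17715 = -399597255)
(D + (-3916 + G))*((23686 + 17765) + 5085) = (1/7493 + (-3916 - 399597255))*((23686 + 17765) + 5085) = (1/7493 - 399601171)*(41451 + 5085) = -2994211574302/7493*46536 = -139338629821717872/7493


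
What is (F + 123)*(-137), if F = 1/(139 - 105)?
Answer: -573071/34 ≈ -16855.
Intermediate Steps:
F = 1/34 ≈ 0.029412
(F + 123)*(-137) = (1/34 + 123)*(-137) = (4183/34)*(-137) = -573071/34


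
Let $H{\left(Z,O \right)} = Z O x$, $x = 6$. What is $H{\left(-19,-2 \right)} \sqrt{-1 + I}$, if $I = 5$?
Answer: $456$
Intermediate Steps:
$H{\left(Z,O \right)} = 6 O Z$ ($H{\left(Z,O \right)} = Z O 6 = O Z 6 = 6 O Z$)
$H{\left(-19,-2 \right)} \sqrt{-1 + I} = 6 \left(-2\right) \left(-19\right) \sqrt{-1 + 5} = 228 \sqrt{4} = 228 \cdot 2 = 456$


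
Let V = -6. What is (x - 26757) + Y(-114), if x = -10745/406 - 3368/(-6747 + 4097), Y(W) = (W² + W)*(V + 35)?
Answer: 26651257647/76850 ≈ 3.4680e+5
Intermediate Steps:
Y(W) = 29*W + 29*W² (Y(W) = (W² + W)*(-6 + 35) = (W + W²)*29 = 29*W + 29*W²)
x = -1936203/76850 (x = -10745*1/406 - 3368/(-2650) = -1535/58 - 3368*(-1/2650) = -1535/58 + 1684/1325 = -1936203/76850 ≈ -25.195)
(x - 26757) + Y(-114) = (-1936203/76850 - 26757) + 29*(-114)*(1 - 114) = -2058211653/76850 + 29*(-114)*(-113) = -2058211653/76850 + 373578 = 26651257647/76850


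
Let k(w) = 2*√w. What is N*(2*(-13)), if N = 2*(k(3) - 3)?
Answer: 156 - 104*√3 ≈ -24.133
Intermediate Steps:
N = -6 + 4*√3 (N = 2*(2*√3 - 3) = 2*(-3 + 2*√3) = -6 + 4*√3 ≈ 0.92820)
N*(2*(-13)) = (-6 + 4*√3)*(2*(-13)) = (-6 + 4*√3)*(-26) = 156 - 104*√3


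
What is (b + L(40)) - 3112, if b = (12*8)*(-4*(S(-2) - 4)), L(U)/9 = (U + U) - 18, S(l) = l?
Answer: -250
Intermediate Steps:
L(U) = -162 + 18*U (L(U) = 9*((U + U) - 18) = 9*(2*U - 18) = 9*(-18 + 2*U) = -162 + 18*U)
b = 2304 (b = (12*8)*(-4*(-2 - 4)) = 96*(-4*(-6)) = 96*24 = 2304)
(b + L(40)) - 3112 = (2304 + (-162 + 18*40)) - 3112 = (2304 + (-162 + 720)) - 3112 = (2304 + 558) - 3112 = 2862 - 3112 = -250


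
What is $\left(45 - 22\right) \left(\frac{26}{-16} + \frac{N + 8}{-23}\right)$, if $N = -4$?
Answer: $- \frac{331}{8} \approx -41.375$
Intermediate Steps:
$\left(45 - 22\right) \left(\frac{26}{-16} + \frac{N + 8}{-23}\right) = \left(45 - 22\right) \left(\frac{26}{-16} + \frac{-4 + 8}{-23}\right) = 23 \left(26 \left(- \frac{1}{16}\right) + 4 \left(- \frac{1}{23}\right)\right) = 23 \left(- \frac{13}{8} - \frac{4}{23}\right) = 23 \left(- \frac{331}{184}\right) = - \frac{331}{8}$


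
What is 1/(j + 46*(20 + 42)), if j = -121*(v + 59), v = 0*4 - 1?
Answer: -1/4166 ≈ -0.00024004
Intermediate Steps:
v = -1 (v = 0 - 1 = -1)
j = -7018 (j = -121*(-1 + 59) = -121*58 = -7018)
1/(j + 46*(20 + 42)) = 1/(-7018 + 46*(20 + 42)) = 1/(-7018 + 46*62) = 1/(-7018 + 2852) = 1/(-4166) = -1/4166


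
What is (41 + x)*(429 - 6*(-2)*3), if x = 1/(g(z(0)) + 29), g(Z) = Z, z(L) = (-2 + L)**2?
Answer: 209870/11 ≈ 19079.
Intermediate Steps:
x = 1/33 (x = 1/((-2 + 0)**2 + 29) = 1/((-2)**2 + 29) = 1/(4 + 29) = 1/33 ≈ 0.030303)
(41 + x)*(429 - 6*(-2)*3) = (41 + 1/33)*(429 - 6*(-2)*3) = 1354*(429 + 12*3)/33 = 1354*(429 + 36)/33 = (1354/33)*465 = 209870/11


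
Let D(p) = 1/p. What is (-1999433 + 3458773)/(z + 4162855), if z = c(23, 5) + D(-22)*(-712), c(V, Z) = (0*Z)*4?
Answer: 16052740/45791761 ≈ 0.35056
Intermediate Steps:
c(V, Z) = 0 (c(V, Z) = 0*4 = 0)
z = 356/11 (z = 0 - 712/(-22) = 0 - 1/22*(-712) = 0 + 356/11 = 356/11 ≈ 32.364)
(-1999433 + 3458773)/(z + 4162855) = (-1999433 + 3458773)/(356/11 + 4162855) = 1459340/(45791761/11) = 1459340*(11/45791761) = 16052740/45791761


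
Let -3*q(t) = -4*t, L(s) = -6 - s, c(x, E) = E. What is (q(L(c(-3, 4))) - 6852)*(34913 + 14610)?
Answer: -1019975708/3 ≈ -3.3999e+8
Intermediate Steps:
q(t) = 4*t/3 (q(t) = -(-4)*t/3 = 4*t/3)
(q(L(c(-3, 4))) - 6852)*(34913 + 14610) = (4*(-6 - 1*4)/3 - 6852)*(34913 + 14610) = (4*(-6 - 4)/3 - 6852)*49523 = ((4/3)*(-10) - 6852)*49523 = (-40/3 - 6852)*49523 = -20596/3*49523 = -1019975708/3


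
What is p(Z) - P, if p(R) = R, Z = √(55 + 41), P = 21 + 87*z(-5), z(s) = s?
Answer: 414 + 4*√6 ≈ 423.80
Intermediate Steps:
P = -414 (P = 21 + 87*(-5) = 21 - 435 = -414)
Z = 4*√6 (Z = √96 = 4*√6 ≈ 9.7980)
p(Z) - P = 4*√6 - 1*(-414) = 4*√6 + 414 = 414 + 4*√6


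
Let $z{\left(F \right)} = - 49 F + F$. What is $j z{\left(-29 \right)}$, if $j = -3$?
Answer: $-4176$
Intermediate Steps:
$z{\left(F \right)} = - 48 F$
$j z{\left(-29 \right)} = - 3 \left(\left(-48\right) \left(-29\right)\right) = \left(-3\right) 1392 = -4176$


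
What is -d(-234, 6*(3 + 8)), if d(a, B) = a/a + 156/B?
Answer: -37/11 ≈ -3.3636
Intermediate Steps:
d(a, B) = 1 + 156/B
-d(-234, 6*(3 + 8)) = -(156 + 6*(3 + 8))/(6*(3 + 8)) = -(156 + 6*11)/(6*11) = -(156 + 66)/66 = -222/66 = -1*37/11 = -37/11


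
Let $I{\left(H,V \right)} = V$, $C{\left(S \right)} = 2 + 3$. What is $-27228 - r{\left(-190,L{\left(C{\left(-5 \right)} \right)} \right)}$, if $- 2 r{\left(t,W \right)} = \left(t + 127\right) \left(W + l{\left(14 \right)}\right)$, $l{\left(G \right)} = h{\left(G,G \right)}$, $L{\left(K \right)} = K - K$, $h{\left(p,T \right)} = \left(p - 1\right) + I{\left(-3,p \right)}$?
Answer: $- \frac{56157}{2} \approx -28079.0$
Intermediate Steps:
$C{\left(S \right)} = 5$
$h{\left(p,T \right)} = -1 + 2 p$ ($h{\left(p,T \right)} = \left(p - 1\right) + p = \left(-1 + p\right) + p = -1 + 2 p$)
$L{\left(K \right)} = 0$
$l{\left(G \right)} = -1 + 2 G$
$r{\left(t,W \right)} = - \frac{\left(27 + W\right) \left(127 + t\right)}{2}$ ($r{\left(t,W \right)} = - \frac{\left(t + 127\right) \left(W + \left(-1 + 2 \cdot 14\right)\right)}{2} = - \frac{\left(127 + t\right) \left(W + \left(-1 + 28\right)\right)}{2} = - \frac{\left(127 + t\right) \left(W + 27\right)}{2} = - \frac{\left(127 + t\right) \left(27 + W\right)}{2} = - \frac{\left(27 + W\right) \left(127 + t\right)}{2}$)
$-27228 - r{\left(-190,L{\left(C{\left(-5 \right)} \right)} \right)} = -27228 - \left(- \frac{3429}{2} - 0 - -2565 - 0 \left(-190\right)\right) = -27228 - \left(- \frac{3429}{2} + 0 + 2565 + 0\right) = -27228 - \frac{1701}{2} = - \frac{56157}{2}$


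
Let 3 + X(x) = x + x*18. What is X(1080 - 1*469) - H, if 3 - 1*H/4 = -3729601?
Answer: -14906810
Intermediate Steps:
H = 14918416 (H = 12 - 4*(-3729601) = 12 + 14918404 = 14918416)
X(x) = -3 + 19*x (X(x) = -3 + (x + x*18) = -3 + (x + 18*x) = -3 + 19*x)
X(1080 - 1*469) - H = (-3 + 19*(1080 - 1*469)) - 1*14918416 = (-3 + 19*(1080 - 469)) - 14918416 = (-3 + 19*611) - 14918416 = (-3 + 11609) - 14918416 = 11606 - 14918416 = -14906810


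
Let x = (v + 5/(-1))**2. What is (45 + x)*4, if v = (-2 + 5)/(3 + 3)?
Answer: 261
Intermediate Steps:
v = 1/2 (v = 3/6 = 3*(1/6) = 1/2 ≈ 0.50000)
x = 81/4 (x = (1/2 + 5/(-1))**2 = (1/2 + 5*(-1))**2 = (1/2 - 5)**2 = (-9/2)**2 = 81/4 ≈ 20.250)
(45 + x)*4 = (45 + 81/4)*4 = (261/4)*4 = 261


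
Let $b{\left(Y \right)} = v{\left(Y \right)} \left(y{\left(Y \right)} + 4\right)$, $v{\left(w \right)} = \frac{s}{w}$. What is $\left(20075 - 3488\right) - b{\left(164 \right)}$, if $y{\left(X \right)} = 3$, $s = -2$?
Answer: $\frac{1360141}{82} \approx 16587.0$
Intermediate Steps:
$v{\left(w \right)} = - \frac{2}{w}$
$b{\left(Y \right)} = - \frac{14}{Y}$ ($b{\left(Y \right)} = - \frac{2}{Y} \left(3 + 4\right) = - \frac{2}{Y} 7 = - \frac{14}{Y}$)
$\left(20075 - 3488\right) - b{\left(164 \right)} = \left(20075 - 3488\right) - - \frac{14}{164} = 16587 - \left(-14\right) \frac{1}{164} = 16587 - - \frac{7}{82} = 16587 + \frac{7}{82} = \frac{1360141}{82}$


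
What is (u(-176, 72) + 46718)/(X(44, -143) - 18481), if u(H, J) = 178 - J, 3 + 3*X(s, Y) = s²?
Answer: -70236/26755 ≈ -2.6252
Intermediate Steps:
X(s, Y) = -1 + s²/3
(u(-176, 72) + 46718)/(X(44, -143) - 18481) = ((178 - 1*72) + 46718)/((-1 + (⅓)*44²) - 18481) = ((178 - 72) + 46718)/((-1 + (⅓)*1936) - 18481) = (106 + 46718)/((-1 + 1936/3) - 18481) = 46824/(1933/3 - 18481) = 46824/(-53510/3) = 46824*(-3/53510) = -70236/26755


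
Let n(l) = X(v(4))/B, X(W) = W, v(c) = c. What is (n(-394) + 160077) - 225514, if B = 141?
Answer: -9226613/141 ≈ -65437.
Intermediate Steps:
n(l) = 4/141
(n(-394) + 160077) - 225514 = (4/141 + 160077) - 225514 = 22570861/141 - 225514 = -9226613/141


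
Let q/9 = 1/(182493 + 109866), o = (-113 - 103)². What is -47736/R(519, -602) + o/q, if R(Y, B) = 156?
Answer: 1515588750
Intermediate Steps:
o = 46656 (o = (-216)² = 46656)
q = 3/97453 (q = 9/(182493 + 109866) = 9/292359 = 9*(1/292359) = 3/97453 ≈ 3.0784e-5)
-47736/R(519, -602) + o/q = -47736/156 + 46656/(3/97453) = -47736*1/156 + 46656*(97453/3) = -306 + 1515589056 = 1515588750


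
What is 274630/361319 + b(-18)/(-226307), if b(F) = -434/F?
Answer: 559277816467/735921170397 ≈ 0.75997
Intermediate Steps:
274630/361319 + b(-18)/(-226307) = 274630/361319 - 434/(-18)/(-226307) = 274630*(1/361319) - 434*(-1/18)*(-1/226307) = 274630/361319 + (217/9)*(-1/226307) = 274630/361319 - 217/2036763 = 559277816467/735921170397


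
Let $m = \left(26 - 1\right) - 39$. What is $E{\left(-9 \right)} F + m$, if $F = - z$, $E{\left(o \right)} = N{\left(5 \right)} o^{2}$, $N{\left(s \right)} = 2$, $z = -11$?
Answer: $1768$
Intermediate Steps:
$m = -14$ ($m = 25 - 39 = -14$)
$E{\left(o \right)} = 2 o^{2}$
$F = 11$ ($F = \left(-1\right) \left(-11\right) = 11$)
$E{\left(-9 \right)} F + m = 2 \left(-9\right)^{2} \cdot 11 - 14 = 2 \cdot 81 \cdot 11 - 14 = 162 \cdot 11 - 14 = 1782 - 14 = 1768$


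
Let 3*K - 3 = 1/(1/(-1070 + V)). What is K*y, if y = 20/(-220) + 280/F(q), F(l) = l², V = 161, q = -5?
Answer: -184522/55 ≈ -3354.9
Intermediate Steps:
y = 611/55 (y = 20/(-220) + 280/((-5)²) = 20*(-1/220) + 280/25 = -1/11 + 280*(1/25) = -1/11 + 56/5 = 611/55 ≈ 11.109)
K = -302 (K = 1 + 1/(3*(1/(-1070 + 161))) = 1 + 1/(3*(1/(-909))) = 1 + 1/(3*(-1/909)) = 1 + (⅓)*(-909) = 1 - 303 = -302)
K*y = -302*611/55 = -184522/55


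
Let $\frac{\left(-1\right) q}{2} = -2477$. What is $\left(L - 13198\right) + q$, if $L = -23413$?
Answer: $-31657$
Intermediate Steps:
$q = 4954$ ($q = \left(-2\right) \left(-2477\right) = 4954$)
$\left(L - 13198\right) + q = \left(-23413 - 13198\right) + 4954 = -36611 + 4954 = -31657$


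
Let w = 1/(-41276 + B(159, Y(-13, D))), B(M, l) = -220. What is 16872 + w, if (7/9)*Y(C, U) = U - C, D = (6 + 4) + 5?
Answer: 700120511/41496 ≈ 16872.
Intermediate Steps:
D = 15 (D = 10 + 5 = 15)
Y(C, U) = -9*C/7 + 9*U/7 (Y(C, U) = 9*(U - C)/7 = -9*C/7 + 9*U/7)
w = -1/41496 (w = 1/(-41276 - 220) = 1/(-41496) = -1/41496 ≈ -2.4099e-5)
16872 + w = 16872 - 1/41496 = 700120511/41496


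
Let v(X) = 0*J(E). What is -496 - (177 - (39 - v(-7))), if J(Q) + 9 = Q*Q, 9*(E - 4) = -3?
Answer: -634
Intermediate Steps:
E = 11/3 (E = 4 + (⅑)*(-3) = 4 - ⅓ = 11/3 ≈ 3.6667)
J(Q) = -9 + Q² (J(Q) = -9 + Q*Q = -9 + Q²)
v(X) = 0 (v(X) = 0*(-9 + (11/3)²) = 0*(-9 + 121/9) = 0*(40/9) = 0)
-496 - (177 - (39 - v(-7))) = -496 - (177 - (39 - 1*0)) = -496 - (177 - (39 + 0)) = -496 - (177 - 1*39) = -496 - (177 - 39) = -496 - 1*138 = -496 - 138 = -634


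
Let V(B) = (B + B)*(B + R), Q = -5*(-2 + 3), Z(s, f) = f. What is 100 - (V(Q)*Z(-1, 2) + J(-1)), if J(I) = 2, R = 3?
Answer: 58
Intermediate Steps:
Q = -5 (Q = -5*1 = -5)
V(B) = 2*B*(3 + B) (V(B) = (B + B)*(B + 3) = (2*B)*(3 + B) = 2*B*(3 + B))
100 - (V(Q)*Z(-1, 2) + J(-1)) = 100 - ((2*(-5)*(3 - 5))*2 + 2) = 100 - ((2*(-5)*(-2))*2 + 2) = 100 - (20*2 + 2) = 100 - (40 + 2) = 100 - 1*42 = 100 - 42 = 58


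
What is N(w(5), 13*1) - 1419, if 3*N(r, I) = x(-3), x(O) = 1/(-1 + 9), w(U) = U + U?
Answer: -34055/24 ≈ -1419.0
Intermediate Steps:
w(U) = 2*U
x(O) = ⅛ (x(O) = 1/8 = ⅛)
N(r, I) = 1/24 (N(r, I) = (⅓)*(⅛) = 1/24)
N(w(5), 13*1) - 1419 = 1/24 - 1419 = -34055/24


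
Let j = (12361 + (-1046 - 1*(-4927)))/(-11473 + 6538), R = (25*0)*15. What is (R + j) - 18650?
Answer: -30684664/1645 ≈ -18653.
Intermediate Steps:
R = 0 (R = 0*15 = 0)
j = -5414/1645 (j = (12361 + (-1046 + 4927))/(-4935) = (12361 + 3881)*(-1/4935) = 16242*(-1/4935) = -5414/1645 ≈ -3.2912)
(R + j) - 18650 = (0 - 5414/1645) - 18650 = -5414/1645 - 18650 = -30684664/1645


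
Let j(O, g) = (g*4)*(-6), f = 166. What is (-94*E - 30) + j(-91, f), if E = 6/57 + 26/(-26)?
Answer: -74668/19 ≈ -3929.9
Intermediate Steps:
j(O, g) = -24*g (j(O, g) = (4*g)*(-6) = -24*g)
E = -17/19 (E = 6*(1/57) + 26*(-1/26) = 2/19 - 1 = -17/19 ≈ -0.89474)
(-94*E - 30) + j(-91, f) = (-94*(-17/19) - 30) - 24*166 = (1598/19 - 30) - 3984 = 1028/19 - 3984 = -74668/19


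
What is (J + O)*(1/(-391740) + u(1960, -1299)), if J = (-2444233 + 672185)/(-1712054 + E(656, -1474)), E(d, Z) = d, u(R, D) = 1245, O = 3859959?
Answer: 322181869940141421427/67042305252 ≈ 4.8056e+9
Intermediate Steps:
J = 886024/855699 (J = (-2444233 + 672185)/(-1712054 + 656) = -1772048/(-1711398) = -1772048*(-1/1711398) = 886024/855699 ≈ 1.0354)
(J + O)*(1/(-391740) + u(1960, -1299)) = (886024/855699 + 3859959)*(1/(-391740) + 1245) = 3302963942365*(-1/391740 + 1245)/855699 = (3302963942365/855699)*(487716299/391740) = 322181869940141421427/67042305252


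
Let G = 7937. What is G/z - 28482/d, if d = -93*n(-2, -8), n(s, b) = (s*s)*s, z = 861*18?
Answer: -36292409/960876 ≈ -37.770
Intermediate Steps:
z = 15498
n(s, b) = s³ (n(s, b) = s²*s = s³)
d = 744 (d = -93*(-2)³ = -93*(-8) = 744)
G/z - 28482/d = 7937/15498 - 28482/744 = 7937*(1/15498) - 28482*1/744 = 7937/15498 - 4747/124 = -36292409/960876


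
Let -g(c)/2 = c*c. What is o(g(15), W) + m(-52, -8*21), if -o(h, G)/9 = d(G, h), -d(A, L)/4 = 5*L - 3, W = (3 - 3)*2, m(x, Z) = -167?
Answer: -81275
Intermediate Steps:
g(c) = -2*c² (g(c) = -2*c*c = -2*c²)
W = 0 (W = 0*2 = 0)
d(A, L) = 12 - 20*L (d(A, L) = -4*(5*L - 3) = -4*(-3 + 5*L) = 12 - 20*L)
o(h, G) = -108 + 180*h (o(h, G) = -9*(12 - 20*h) = -108 + 180*h)
o(g(15), W) + m(-52, -8*21) = (-108 + 180*(-2*15²)) - 167 = (-108 + 180*(-2*225)) - 167 = (-108 + 180*(-450)) - 167 = (-108 - 81000) - 167 = -81108 - 167 = -81275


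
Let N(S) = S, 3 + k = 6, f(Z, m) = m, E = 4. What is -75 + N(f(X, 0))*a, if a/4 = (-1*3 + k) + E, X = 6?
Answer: -75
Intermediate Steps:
k = 3 (k = -3 + 6 = 3)
a = 16 (a = 4*((-1*3 + 3) + 4) = 4*((-3 + 3) + 4) = 4*(0 + 4) = 4*4 = 16)
-75 + N(f(X, 0))*a = -75 + 0*16 = -75 + 0 = -75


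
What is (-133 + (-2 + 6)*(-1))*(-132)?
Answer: 18084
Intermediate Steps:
(-133 + (-2 + 6)*(-1))*(-132) = (-133 + 4*(-1))*(-132) = (-133 - 4)*(-132) = -137*(-132) = 18084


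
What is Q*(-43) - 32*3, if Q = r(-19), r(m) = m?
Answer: 721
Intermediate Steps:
Q = -19
Q*(-43) - 32*3 = -19*(-43) - 32*3 = 817 - 96 = 721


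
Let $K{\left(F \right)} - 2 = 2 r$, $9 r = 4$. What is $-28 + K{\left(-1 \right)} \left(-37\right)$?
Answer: $- \frac{1214}{9} \approx -134.89$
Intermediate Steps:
$r = \frac{4}{9}$ ($r = \frac{1}{9} \cdot 4 = \frac{4}{9} \approx 0.44444$)
$K{\left(F \right)} = \frac{26}{9}$ ($K{\left(F \right)} = 2 + 2 \cdot \frac{4}{9} = 2 + \frac{8}{9} = \frac{26}{9}$)
$-28 + K{\left(-1 \right)} \left(-37\right) = -28 + \frac{26}{9} \left(-37\right) = -28 - \frac{962}{9} = - \frac{1214}{9}$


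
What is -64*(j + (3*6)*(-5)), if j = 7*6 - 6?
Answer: 3456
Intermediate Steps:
j = 36 (j = 42 - 6 = 36)
-64*(j + (3*6)*(-5)) = -64*(36 + (3*6)*(-5)) = -64*(36 + 18*(-5)) = -64*(36 - 90) = -64*(-54) = 3456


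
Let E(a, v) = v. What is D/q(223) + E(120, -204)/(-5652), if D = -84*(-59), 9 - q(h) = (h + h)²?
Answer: 1047143/93685197 ≈ 0.011177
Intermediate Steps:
q(h) = 9 - 4*h² (q(h) = 9 - (h + h)² = 9 - (2*h)² = 9 - 4*h²)
D = 4956
D/q(223) + E(120, -204)/(-5652) = 4956/(9 - 4*223²) - 204/(-5652) = 4956/(9 - 4*49729) - 204*(-1/5652) = 4956/(9 - 198916) + 17/471 = 4956/(-198907) + 17/471 = 4956*(-1/198907) + 17/471 = -4956/198907 + 17/471 = 1047143/93685197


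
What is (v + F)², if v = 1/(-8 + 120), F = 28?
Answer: 9840769/12544 ≈ 784.50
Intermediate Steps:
v = 1/112 ≈ 0.0089286
(v + F)² = (1/112 + 28)² = (3137/112)² = 9840769/12544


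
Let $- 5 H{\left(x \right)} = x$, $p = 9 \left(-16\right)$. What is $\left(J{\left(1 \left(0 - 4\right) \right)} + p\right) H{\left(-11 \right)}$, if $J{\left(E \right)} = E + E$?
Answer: $- \frac{1672}{5} \approx -334.4$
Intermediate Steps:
$p = -144$
$J{\left(E \right)} = 2 E$
$H{\left(x \right)} = - \frac{x}{5}$
$\left(J{\left(1 \left(0 - 4\right) \right)} + p\right) H{\left(-11 \right)} = \left(2 \cdot 1 \left(0 - 4\right) - 144\right) \left(\left(- \frac{1}{5}\right) \left(-11\right)\right) = \left(2 \cdot 1 \left(-4\right) - 144\right) \frac{11}{5} = \left(2 \left(-4\right) - 144\right) \frac{11}{5} = \left(-8 - 144\right) \frac{11}{5} = \left(-152\right) \frac{11}{5} = - \frac{1672}{5}$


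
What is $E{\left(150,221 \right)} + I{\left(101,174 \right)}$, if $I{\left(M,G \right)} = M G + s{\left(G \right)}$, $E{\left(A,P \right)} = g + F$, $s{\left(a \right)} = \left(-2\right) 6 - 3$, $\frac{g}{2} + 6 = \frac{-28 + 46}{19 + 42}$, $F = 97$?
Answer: $\frac{1076320}{61} \approx 17645.0$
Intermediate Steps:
$g = - \frac{696}{61}$ ($g = -12 + 2 \frac{-28 + 46}{19 + 42} = -12 + 2 \cdot \frac{18}{61} = -12 + \frac{36}{61} = - \frac{696}{61} \approx -11.41$)
$s{\left(a \right)} = -15$ ($s{\left(a \right)} = -12 - 3 = -15$)
$E{\left(A,P \right)} = \frac{5221}{61}$ ($E{\left(A,P \right)} = - \frac{696}{61} + 97 = \frac{5221}{61}$)
$I{\left(M,G \right)} = -15 + G M$ ($I{\left(M,G \right)} = M G - 15 = G M - 15 = -15 + G M$)
$E{\left(150,221 \right)} + I{\left(101,174 \right)} = \frac{5221}{61} + \left(-15 + 174 \cdot 101\right) = \frac{5221}{61} + \left(-15 + 17574\right) = \frac{5221}{61} + 17559 = \frac{1076320}{61}$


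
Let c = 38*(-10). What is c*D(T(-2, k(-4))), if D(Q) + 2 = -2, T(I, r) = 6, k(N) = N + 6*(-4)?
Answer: 1520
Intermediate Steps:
k(N) = -24 + N (k(N) = N - 24 = -24 + N)
c = -380
D(Q) = -4 (D(Q) = -2 - 2 = -4)
c*D(T(-2, k(-4))) = -380*(-4) = 1520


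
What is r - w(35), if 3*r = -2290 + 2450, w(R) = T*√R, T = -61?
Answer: 160/3 + 61*√35 ≈ 414.21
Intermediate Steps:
w(R) = -61*√R
r = 160/3 (r = (-2290 + 2450)/3 = (⅓)*160 = 160/3 ≈ 53.333)
r - w(35) = 160/3 - (-61)*√35 = 160/3 + 61*√35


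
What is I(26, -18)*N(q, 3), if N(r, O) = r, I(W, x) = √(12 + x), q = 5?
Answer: 5*I*√6 ≈ 12.247*I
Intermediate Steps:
I(26, -18)*N(q, 3) = √(12 - 18)*5 = √(-6)*5 = (I*√6)*5 = 5*I*√6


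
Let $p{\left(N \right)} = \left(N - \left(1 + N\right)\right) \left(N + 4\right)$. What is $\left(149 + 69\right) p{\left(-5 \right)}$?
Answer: $218$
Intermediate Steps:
$p{\left(N \right)} = -4 - N$ ($p{\left(N \right)} = - (4 + N) = -4 - N$)
$\left(149 + 69\right) p{\left(-5 \right)} = \left(149 + 69\right) \left(-4 - -5\right) = 218 \left(-4 + 5\right) = 218 \cdot 1 = 218$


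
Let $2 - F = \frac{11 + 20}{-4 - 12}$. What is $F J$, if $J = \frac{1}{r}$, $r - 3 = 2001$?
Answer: $\frac{21}{10688} \approx 0.0019648$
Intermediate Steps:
$r = 2004$ ($r = 3 + 2001 = 2004$)
$F = \frac{63}{16}$ ($F = 2 - \frac{11 + 20}{-4 - 12} = 2 - \frac{31}{-16} = 2 - 31 \left(- \frac{1}{16}\right) = 2 - - \frac{31}{16} = 2 + \frac{31}{16} = \frac{63}{16} \approx 3.9375$)
$J = \frac{1}{2004} \approx 0.000499$
$F J = \frac{63}{16} \cdot \frac{1}{2004} = \frac{21}{10688}$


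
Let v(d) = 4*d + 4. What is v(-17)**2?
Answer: 4096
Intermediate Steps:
v(d) = 4 + 4*d
v(-17)**2 = (4 + 4*(-17))**2 = (4 - 68)**2 = (-64)**2 = 4096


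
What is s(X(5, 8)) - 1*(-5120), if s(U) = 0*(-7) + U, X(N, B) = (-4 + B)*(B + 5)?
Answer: 5172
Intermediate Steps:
X(N, B) = (-4 + B)*(5 + B)
s(U) = U (s(U) = 0 + U = U)
s(X(5, 8)) - 1*(-5120) = (-20 + 8 + 8**2) - 1*(-5120) = (-20 + 8 + 64) + 5120 = 52 + 5120 = 5172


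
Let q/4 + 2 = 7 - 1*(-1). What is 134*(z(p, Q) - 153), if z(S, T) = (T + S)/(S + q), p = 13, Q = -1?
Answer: -756966/37 ≈ -20459.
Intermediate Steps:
q = 24 (q = -8 + 4*(7 - 1*(-1)) = -8 + 4*(7 + 1) = -8 + 4*8 = -8 + 32 = 24)
z(S, T) = (S + T)/(24 + S) (z(S, T) = (T + S)/(S + 24) = (S + T)/(24 + S))
134*(z(p, Q) - 153) = 134*((13 - 1)/(24 + 13) - 153) = 134*(12/37 - 153) = 134*(-5649/37) = -756966/37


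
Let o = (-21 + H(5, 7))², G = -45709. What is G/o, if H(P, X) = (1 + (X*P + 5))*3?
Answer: -45709/10404 ≈ -4.3934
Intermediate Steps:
H(P, X) = 18 + 3*P*X (H(P, X) = (1 + (P*X + 5))*3 = (1 + (5 + P*X))*3 = (6 + P*X)*3 = 18 + 3*P*X)
o = 10404 (o = (-21 + (18 + 3*5*7))² = (-21 + (18 + 105))² = (-21 + 123)² = 102² = 10404)
G/o = -45709/10404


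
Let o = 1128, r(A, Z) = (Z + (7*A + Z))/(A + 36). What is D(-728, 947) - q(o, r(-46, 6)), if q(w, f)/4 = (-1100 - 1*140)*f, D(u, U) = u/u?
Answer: 153761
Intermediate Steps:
D(u, U) = 1
r(A, Z) = (2*Z + 7*A)/(36 + A) (r(A, Z) = (Z + (Z + 7*A))/(36 + A) = (2*Z + 7*A)/(36 + A))
q(w, f) = -4960*f (q(w, f) = 4*((-1100 - 1*140)*f) = 4*((-1100 - 140)*f) = 4*(-1240*f) = -4960*f)
D(-728, 947) - q(o, r(-46, 6)) = 1 - (-4960)*(2*6 + 7*(-46))/(36 - 46) = 1 - (-4960)*(12 - 322)/(-10) = 1 - (-4960)*(-⅒*(-310)) = 1 - (-4960)*31 = 1 - 1*(-153760) = 1 + 153760 = 153761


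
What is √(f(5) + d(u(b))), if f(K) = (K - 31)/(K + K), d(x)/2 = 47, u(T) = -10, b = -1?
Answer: √2285/5 ≈ 9.5603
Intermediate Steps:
d(x) = 94 (d(x) = 2*47 = 94)
f(K) = (-31 + K)/(2*K) (f(K) = (-31 + K)/((2*K)) = (-31 + K)*(1/(2*K)) = (-31 + K)/(2*K))
√(f(5) + d(u(b))) = √((½)*(-31 + 5)/5 + 94) = √((½)*(⅕)*(-26) + 94) = √(-13/5 + 94) = √(457/5) = √2285/5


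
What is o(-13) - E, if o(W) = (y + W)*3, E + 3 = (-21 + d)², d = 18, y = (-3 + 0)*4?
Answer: -81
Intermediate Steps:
y = -12 (y = -3*4 = -12)
E = 6 (E = -3 + (-21 + 18)² = -3 + (-3)² = -3 + 9 = 6)
o(W) = -36 + 3*W (o(W) = (-12 + W)*3 = -36 + 3*W)
o(-13) - E = (-36 + 3*(-13)) - 1*6 = (-36 - 39) - 6 = -75 - 6 = -81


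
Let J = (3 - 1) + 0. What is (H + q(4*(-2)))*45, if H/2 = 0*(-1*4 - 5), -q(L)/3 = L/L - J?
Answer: 135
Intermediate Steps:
J = 2 (J = 2 + 0 = 2)
q(L) = 3 (q(L) = -3*(L/L - 1*2) = -3*(1 - 2) = -3*(-1) = 3)
H = 0 (H = 2*(0*(-1*4 - 5)) = 2*(0*(-4 - 5)) = 2*(0*(-9)) = 2*0 = 0)
(H + q(4*(-2)))*45 = (0 + 3)*45 = 3*45 = 135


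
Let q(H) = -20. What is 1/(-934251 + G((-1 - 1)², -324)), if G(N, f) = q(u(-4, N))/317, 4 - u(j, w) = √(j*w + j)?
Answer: -317/296157587 ≈ -1.0704e-6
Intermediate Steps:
u(j, w) = 4 - √(j + j*w) (u(j, w) = 4 - √(j*w + j) = 4 - √(j + j*w))
G(N, f) = -20/317
1/(-934251 + G((-1 - 1)², -324)) = 1/(-934251 - 20/317) = 1/(-296157587/317) = -317/296157587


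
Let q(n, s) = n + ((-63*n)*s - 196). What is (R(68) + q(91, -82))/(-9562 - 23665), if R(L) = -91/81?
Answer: -38069990/2691387 ≈ -14.145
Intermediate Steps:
q(n, s) = -196 + n - 63*n*s (q(n, s) = n + (-63*n*s - 196) = n + (-196 - 63*n*s) = -196 + n - 63*n*s)
R(L) = -91/81 (R(L) = -91*1/81 = -91/81)
(R(68) + q(91, -82))/(-9562 - 23665) = (-91/81 + (-196 + 91 - 63*91*(-82)))/(-9562 - 23665) = (-91/81 + (-196 + 91 + 470106))/(-33227) = (-91/81 + 470001)*(-1/33227) = (38069990/81)*(-1/33227) = -38069990/2691387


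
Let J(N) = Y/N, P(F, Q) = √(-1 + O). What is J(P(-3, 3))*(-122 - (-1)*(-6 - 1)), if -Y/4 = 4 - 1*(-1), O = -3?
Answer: -1290*I ≈ -1290.0*I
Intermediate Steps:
P(F, Q) = 2*I (P(F, Q) = √(-1 - 3) = √(-4) = 2*I)
Y = -20 (Y = -4*(4 - 1*(-1)) = -4*(4 + 1) = -4*5 = -20)
J(N) = -20/N
J(P(-3, 3))*(-122 - (-1)*(-6 - 1)) = (-20*(-I/2))*(-122 - (-1)*(-6 - 1)) = (-(-10)*I)*(-122 - (-1)*(-7)) = (10*I)*(-122 - 1*7) = (10*I)*(-122 - 7) = (10*I)*(-129) = -1290*I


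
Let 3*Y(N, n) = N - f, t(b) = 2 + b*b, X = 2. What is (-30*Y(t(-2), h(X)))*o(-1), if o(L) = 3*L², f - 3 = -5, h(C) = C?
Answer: -240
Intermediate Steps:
f = -2 (f = 3 - 5 = -2)
t(b) = 2 + b²
Y(N, n) = ⅔ + N/3 (Y(N, n) = (N - 1*(-2))/3 = (N + 2)/3 = (2 + N)/3 = ⅔ + N/3)
(-30*Y(t(-2), h(X)))*o(-1) = (-30*(⅔ + (2 + (-2)²)/3))*(3*(-1)²) = (-30*(⅔ + (2 + 4)/3))*(3*1) = -30*(⅔ + (⅓)*6)*3 = -30*(⅔ + 2)*3 = -30*8/3*3 = -80*3 = -240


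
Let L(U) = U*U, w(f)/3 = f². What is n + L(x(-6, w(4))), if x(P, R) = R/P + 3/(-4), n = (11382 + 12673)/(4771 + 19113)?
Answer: 7410695/95536 ≈ 77.570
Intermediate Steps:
w(f) = 3*f²
n = 24055/23884 ≈ 1.0072
x(P, R) = -¾ + R/P (x(P, R) = R/P + 3*(-¼) = R/P - ¾ = -¾ + R/P)
L(U) = U²
n + L(x(-6, w(4))) = 24055/23884 + (-¾ + (3*4²)/(-6))² = 24055/23884 + (-¾ + (3*16)*(-⅙))² = 24055/23884 + (-¾ + 48*(-⅙))² = 24055/23884 + (-¾ - 8)² = 24055/23884 + (-35/4)² = 24055/23884 + 1225/16 = 7410695/95536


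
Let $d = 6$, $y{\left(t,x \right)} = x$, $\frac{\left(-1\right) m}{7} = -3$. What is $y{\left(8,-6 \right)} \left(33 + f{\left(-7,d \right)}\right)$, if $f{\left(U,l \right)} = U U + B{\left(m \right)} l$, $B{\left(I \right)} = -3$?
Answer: $-384$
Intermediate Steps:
$m = 21$ ($m = \left(-7\right) \left(-3\right) = 21$)
$f{\left(U,l \right)} = U^{2} - 3 l$ ($f{\left(U,l \right)} = U U - 3 l = U^{2} - 3 l$)
$y{\left(8,-6 \right)} \left(33 + f{\left(-7,d \right)}\right) = - 6 \left(33 + \left(\left(-7\right)^{2} - 18\right)\right) = - 6 \left(33 + \left(49 - 18\right)\right) = - 6 \left(33 + 31\right) = \left(-6\right) 64 = -384$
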